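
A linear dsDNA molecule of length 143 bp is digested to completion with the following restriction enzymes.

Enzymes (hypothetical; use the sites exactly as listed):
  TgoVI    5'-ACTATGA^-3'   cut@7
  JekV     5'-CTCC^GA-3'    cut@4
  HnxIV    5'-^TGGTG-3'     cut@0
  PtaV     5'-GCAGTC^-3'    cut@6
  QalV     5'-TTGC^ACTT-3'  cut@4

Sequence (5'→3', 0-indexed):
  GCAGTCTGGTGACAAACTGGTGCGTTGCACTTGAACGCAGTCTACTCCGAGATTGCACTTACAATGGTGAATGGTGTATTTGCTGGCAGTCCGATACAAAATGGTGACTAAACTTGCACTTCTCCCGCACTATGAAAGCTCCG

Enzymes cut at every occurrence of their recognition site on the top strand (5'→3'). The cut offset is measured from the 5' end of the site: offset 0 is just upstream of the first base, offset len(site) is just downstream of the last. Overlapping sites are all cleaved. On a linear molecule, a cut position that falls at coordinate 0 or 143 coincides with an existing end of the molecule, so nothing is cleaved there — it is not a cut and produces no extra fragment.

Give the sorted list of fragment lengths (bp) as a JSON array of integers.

Per-enzyme occurrences:
  TgoVI (ACTATGA, off=7): starts [128] → cuts [135]
  JekV (CTCCGA, off=4): starts [44] → cuts [48]
  HnxIV (TGGTG, off=0): starts [6, 17, 64, 71, 101] → cuts [6, 17, 64, 71, 101]
  PtaV (GCAGTC, off=6): starts [0, 36, 85] → cuts [6, 42, 91]
  QalV (TTGCACTT, off=4): starts [24, 52, 113] → cuts [28, 56, 117]

Pooled cuts: [6, 17, 28, 42, 48, 56, 64, 71, 91, 101, 117, 135]

Fragment lengths:
  [0,6): 6 bp
  [6,17): 11 bp
  [17,28): 11 bp
  [28,42): 14 bp
  [42,48): 6 bp
  [48,56): 8 bp
  [56,64): 8 bp
  [64,71): 7 bp
  [71,91): 20 bp
  [91,101): 10 bp
  [101,117): 16 bp
  [117,135): 18 bp
  [135,143): 8 bp

[6,6,7,8,8,8,10,11,11,14,16,18,20]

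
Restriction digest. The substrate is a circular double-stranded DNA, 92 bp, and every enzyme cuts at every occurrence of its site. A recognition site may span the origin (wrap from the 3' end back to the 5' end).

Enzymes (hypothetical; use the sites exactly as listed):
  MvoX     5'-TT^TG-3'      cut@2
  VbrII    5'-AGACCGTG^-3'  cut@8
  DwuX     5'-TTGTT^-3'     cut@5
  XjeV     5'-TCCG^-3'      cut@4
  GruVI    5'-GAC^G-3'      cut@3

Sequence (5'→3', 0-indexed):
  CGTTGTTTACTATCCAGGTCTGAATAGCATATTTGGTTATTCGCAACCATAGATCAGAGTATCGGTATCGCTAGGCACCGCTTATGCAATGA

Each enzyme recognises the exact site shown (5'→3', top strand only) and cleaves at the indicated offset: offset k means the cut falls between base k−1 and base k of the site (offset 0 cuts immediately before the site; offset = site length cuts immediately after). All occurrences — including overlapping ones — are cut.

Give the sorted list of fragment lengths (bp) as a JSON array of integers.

Scan for sites:
  MvoX TTTG/2: at [31] ⇒ [33]
  VbrII (AGACCGTG, off=8): no sites
  DwuX TTGTT/5: at [2] ⇒ [7]
  XjeV (TCCG, off=4): no sites
  GruVI GACG/3: at [90] ⇒ [1]

Pooled cuts: [1, 7, 33]

Fragments:
  1→7: 6 bp
  7→33: 26 bp
  33→1 (wrap): 92-33+1 = 60 bp

[6,26,60]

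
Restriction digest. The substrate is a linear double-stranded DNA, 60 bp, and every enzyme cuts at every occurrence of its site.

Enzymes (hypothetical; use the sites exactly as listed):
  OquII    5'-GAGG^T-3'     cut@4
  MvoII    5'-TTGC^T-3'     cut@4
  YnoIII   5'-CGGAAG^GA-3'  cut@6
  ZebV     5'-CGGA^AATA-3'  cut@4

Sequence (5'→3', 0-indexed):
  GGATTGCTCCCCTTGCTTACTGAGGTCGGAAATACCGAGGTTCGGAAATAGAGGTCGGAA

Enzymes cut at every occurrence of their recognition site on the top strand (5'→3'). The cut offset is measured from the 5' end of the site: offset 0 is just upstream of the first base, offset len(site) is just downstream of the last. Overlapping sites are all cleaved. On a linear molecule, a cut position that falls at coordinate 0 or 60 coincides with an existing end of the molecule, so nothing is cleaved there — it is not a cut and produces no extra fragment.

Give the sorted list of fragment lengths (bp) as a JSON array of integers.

Scan for sites:
  OquII GAGGT/4: at [21, 36, 50] ⇒ [25, 40, 54]
  MvoII TTGCT/4: at [3, 12] ⇒ [7, 16]
  YnoIII (CGGAAGGA, off=6): no sites
  ZebV CGGAAATA/4: at [26, 42] ⇒ [30, 46]

All cut coordinates (distinct, sorted): [7, 16, 25, 30, 40, 46, 54]

Fragments:
  [0,7): 7 bp
  [7,16): 9 bp
  [16,25): 9 bp
  [25,30): 5 bp
  [30,40): 10 bp
  [40,46): 6 bp
  [46,54): 8 bp
  [54,60): 6 bp

[5,6,6,7,8,9,9,10]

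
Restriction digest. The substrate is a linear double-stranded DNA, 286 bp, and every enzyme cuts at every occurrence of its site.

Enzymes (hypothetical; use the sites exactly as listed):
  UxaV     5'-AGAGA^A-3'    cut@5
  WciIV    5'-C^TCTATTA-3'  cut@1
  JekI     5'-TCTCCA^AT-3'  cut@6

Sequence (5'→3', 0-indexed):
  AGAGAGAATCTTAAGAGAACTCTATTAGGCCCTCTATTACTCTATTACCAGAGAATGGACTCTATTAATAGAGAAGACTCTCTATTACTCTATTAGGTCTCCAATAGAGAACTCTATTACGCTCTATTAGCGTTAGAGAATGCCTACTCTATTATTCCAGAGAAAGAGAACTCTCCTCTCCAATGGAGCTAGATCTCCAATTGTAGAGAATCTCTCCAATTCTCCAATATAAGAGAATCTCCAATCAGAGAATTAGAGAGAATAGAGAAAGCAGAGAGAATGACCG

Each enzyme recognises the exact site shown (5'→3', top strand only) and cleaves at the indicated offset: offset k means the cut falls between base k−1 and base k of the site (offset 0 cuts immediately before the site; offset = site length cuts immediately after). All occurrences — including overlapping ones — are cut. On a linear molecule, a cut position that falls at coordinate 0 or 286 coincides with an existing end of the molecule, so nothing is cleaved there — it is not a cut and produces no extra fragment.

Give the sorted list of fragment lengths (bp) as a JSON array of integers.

Site scan:
  UxaV (AGAGAA, off=5): starts [2, 13, 49, 69, 105, 134, 158, 164, 204, 231, 246, 256, 263, 274] → cuts [7, 18, 54, 74, 110, 139, 163, 169, 209, 236, 251, 261, 268, 279]
  WciIV (CTCTATTA, off=1): starts [19, 31, 39, 59, 79, 87, 111, 121, 146] → cuts [20, 32, 40, 60, 80, 88, 112, 122, 147]
  JekI (TCTCCAAT, off=6): starts [97, 176, 193, 212, 220, 237] → cuts [103, 182, 199, 218, 226, 243]

Pooled cuts: [7, 18, 20, 32, 40, 54, 60, 74, 80, 88, 103, 110, 112, 122, 139, 147, 163, 169, 182, 199, 209, 218, 226, 236, 243, 251, 261, 268, 279]

Fragment lengths:
  [0,7): 7 bp
  [7,18): 11 bp
  [18,20): 2 bp
  [20,32): 12 bp
  [32,40): 8 bp
  [40,54): 14 bp
  [54,60): 6 bp
  [60,74): 14 bp
  [74,80): 6 bp
  [80,88): 8 bp
  [88,103): 15 bp
  [103,110): 7 bp
  [110,112): 2 bp
  [112,122): 10 bp
  [122,139): 17 bp
  [139,147): 8 bp
  [147,163): 16 bp
  [163,169): 6 bp
  [169,182): 13 bp
  [182,199): 17 bp
  [199,209): 10 bp
  [209,218): 9 bp
  [218,226): 8 bp
  [226,236): 10 bp
  [236,243): 7 bp
  [243,251): 8 bp
  [251,261): 10 bp
  [261,268): 7 bp
  [268,279): 11 bp
  [279,286): 7 bp

[2,2,6,6,6,7,7,7,7,7,8,8,8,8,8,9,10,10,10,10,11,11,12,13,14,14,15,16,17,17]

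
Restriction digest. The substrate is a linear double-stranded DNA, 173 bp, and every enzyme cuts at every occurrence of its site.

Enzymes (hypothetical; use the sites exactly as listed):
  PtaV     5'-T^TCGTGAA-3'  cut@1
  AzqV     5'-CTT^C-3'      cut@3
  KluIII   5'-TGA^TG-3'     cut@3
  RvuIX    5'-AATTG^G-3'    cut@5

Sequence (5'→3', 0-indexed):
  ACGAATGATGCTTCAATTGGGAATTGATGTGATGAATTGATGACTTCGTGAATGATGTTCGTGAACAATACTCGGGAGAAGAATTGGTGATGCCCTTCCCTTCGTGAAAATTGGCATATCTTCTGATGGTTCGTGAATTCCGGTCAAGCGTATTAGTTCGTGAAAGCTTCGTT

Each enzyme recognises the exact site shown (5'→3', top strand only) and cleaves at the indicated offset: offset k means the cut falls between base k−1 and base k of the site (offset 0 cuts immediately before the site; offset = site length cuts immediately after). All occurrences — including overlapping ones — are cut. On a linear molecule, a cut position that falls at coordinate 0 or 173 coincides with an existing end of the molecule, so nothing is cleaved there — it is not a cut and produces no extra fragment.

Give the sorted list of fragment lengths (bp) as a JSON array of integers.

[1,1,3,4,4,4,4,4,5,5,5,6,7,8,8,8,9,9,11,12,27,28]

Scan for sites:
  PtaV (TTCGTGAA, off=1): starts [44, 57, 100, 129, 156] → cuts [45, 58, 101, 130, 157]
  AzqV (CTTC, off=3): starts [10, 43, 94, 99, 119, 166] → cuts [13, 46, 97, 102, 122, 169]
  KluIII (TGATG, off=3): starts [5, 24, 29, 37, 52, 87, 123] → cuts [8, 27, 32, 40, 55, 90, 126]
  RvuIX (AATTGG, off=5): starts [14, 81, 108] → cuts [19, 86, 113]

Pooled cuts: [8, 13, 19, 27, 32, 40, 45, 46, 55, 58, 86, 90, 97, 101, 102, 113, 122, 126, 130, 157, 169]

Fragment lengths:
  [0,8): 8 bp
  [8,13): 5 bp
  [13,19): 6 bp
  [19,27): 8 bp
  [27,32): 5 bp
  [32,40): 8 bp
  [40,45): 5 bp
  [45,46): 1 bp
  [46,55): 9 bp
  [55,58): 3 bp
  [58,86): 28 bp
  [86,90): 4 bp
  [90,97): 7 bp
  [97,101): 4 bp
  [101,102): 1 bp
  [102,113): 11 bp
  [113,122): 9 bp
  [122,126): 4 bp
  [126,130): 4 bp
  [130,157): 27 bp
  [157,169): 12 bp
  [169,173): 4 bp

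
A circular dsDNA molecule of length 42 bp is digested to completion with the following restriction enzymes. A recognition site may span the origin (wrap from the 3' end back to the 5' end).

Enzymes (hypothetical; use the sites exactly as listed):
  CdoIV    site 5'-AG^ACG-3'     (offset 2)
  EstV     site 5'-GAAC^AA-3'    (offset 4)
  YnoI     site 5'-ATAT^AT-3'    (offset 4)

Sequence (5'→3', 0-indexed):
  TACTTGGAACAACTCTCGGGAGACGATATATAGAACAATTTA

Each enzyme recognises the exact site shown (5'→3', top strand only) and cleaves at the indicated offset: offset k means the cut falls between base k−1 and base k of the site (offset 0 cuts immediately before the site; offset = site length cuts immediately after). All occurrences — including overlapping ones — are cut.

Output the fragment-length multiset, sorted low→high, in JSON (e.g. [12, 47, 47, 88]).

Site scan:
  CdoIV AGACG/2: at [20] ⇒ [22]
  EstV GAACAA/4: at [6, 32] ⇒ [10, 36]
  YnoI ATATAT/4: at [25] ⇒ [29]

Pooled cuts: [10, 22, 29, 36]

Fragments:
  10→22: 12 bp
  22→29: 7 bp
  29→36: 7 bp
  36→10 (wrap): 42-36+10 = 16 bp

[7,7,12,16]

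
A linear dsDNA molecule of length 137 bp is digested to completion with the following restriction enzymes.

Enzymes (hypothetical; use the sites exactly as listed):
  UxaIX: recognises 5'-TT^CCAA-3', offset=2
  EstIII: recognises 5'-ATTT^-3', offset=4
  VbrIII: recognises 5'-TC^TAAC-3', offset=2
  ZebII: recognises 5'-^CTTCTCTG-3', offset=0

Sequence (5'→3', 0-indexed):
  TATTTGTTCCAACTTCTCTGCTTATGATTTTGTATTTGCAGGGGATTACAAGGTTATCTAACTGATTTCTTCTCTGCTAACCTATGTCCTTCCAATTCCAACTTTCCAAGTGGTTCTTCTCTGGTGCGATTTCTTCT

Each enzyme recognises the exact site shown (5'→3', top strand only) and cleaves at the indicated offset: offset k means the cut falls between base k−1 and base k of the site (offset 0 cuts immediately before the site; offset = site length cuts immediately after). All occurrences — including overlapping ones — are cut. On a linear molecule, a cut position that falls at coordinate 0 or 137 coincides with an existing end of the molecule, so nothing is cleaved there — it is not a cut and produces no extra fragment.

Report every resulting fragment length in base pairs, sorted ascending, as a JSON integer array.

[3,4,5,5,6,7,8,10,10,17,18,21,23]

Site scan:
  UxaIX (TTCCAA, off=2): starts [6, 89, 95, 103] → cuts [8, 91, 97, 105]
  EstIII (ATTT, off=4): starts [1, 26, 33, 64, 128] → cuts [5, 30, 37, 68, 132]
  VbrIII (TCTAAC, off=2): starts [56] → cuts [58]
  ZebII (CTTCTCTG, off=0): starts [12, 68, 115] → cuts [12, 68, 115]

All cut coordinates (distinct, sorted): [5, 8, 12, 30, 37, 58, 68, 91, 97, 105, 115, 132]

Fragments:
  [0,5): 5 bp
  [5,8): 3 bp
  [8,12): 4 bp
  [12,30): 18 bp
  [30,37): 7 bp
  [37,58): 21 bp
  [58,68): 10 bp
  [68,91): 23 bp
  [91,97): 6 bp
  [97,105): 8 bp
  [105,115): 10 bp
  [115,132): 17 bp
  [132,137): 5 bp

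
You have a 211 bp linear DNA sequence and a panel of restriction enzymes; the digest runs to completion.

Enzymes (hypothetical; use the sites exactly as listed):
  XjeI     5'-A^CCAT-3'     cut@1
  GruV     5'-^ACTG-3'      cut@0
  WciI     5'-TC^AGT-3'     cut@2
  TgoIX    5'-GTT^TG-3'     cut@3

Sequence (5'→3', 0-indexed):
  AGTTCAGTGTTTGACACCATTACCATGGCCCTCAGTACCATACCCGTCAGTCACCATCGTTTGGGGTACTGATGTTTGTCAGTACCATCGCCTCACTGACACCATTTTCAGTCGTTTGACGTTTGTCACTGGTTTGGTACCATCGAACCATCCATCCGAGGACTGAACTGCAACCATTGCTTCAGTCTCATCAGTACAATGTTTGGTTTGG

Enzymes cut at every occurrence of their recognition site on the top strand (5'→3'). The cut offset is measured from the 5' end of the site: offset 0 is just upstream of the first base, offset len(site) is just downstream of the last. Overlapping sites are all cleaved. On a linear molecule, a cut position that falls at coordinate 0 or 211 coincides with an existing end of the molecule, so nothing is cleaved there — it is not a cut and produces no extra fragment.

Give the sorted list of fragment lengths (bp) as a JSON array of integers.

[3,4,4,4,4,5,5,5,5,5,5,6,6,6,7,7,7,7,7,8,8,8,9,9,10,10,11,11,11,14]

Per-enzyme occurrences:
  XjeI ACCAT/1: at [15, 21, 36, 52, 83, 100, 138, 146, 172] ⇒ [16, 22, 37, 53, 84, 101, 139, 147, 173]
  GruV ACTG/0: at [67, 94, 127, 161, 166] ⇒ [67, 94, 127, 161, 166]
  WciI TCAGT/2: at [3, 31, 46, 78, 107, 181, 190] ⇒ [5, 33, 48, 80, 109, 183, 192]
  TgoIX GTTTG/3: at [8, 58, 73, 113, 120, 131, 200, 205] ⇒ [11, 61, 76, 116, 123, 134, 203, 208]

All cut coordinates (distinct, sorted): [5, 11, 16, 22, 33, 37, 48, 53, 61, 67, 76, 80, 84, 94, 101, 109, 116, 123, 127, 134, 139, 147, 161, 166, 173, 183, 192, 203, 208]

Fragments:
  [0,5): 5 bp
  [5,11): 6 bp
  [11,16): 5 bp
  [16,22): 6 bp
  [22,33): 11 bp
  [33,37): 4 bp
  [37,48): 11 bp
  [48,53): 5 bp
  [53,61): 8 bp
  [61,67): 6 bp
  [67,76): 9 bp
  [76,80): 4 bp
  [80,84): 4 bp
  [84,94): 10 bp
  [94,101): 7 bp
  [101,109): 8 bp
  [109,116): 7 bp
  [116,123): 7 bp
  [123,127): 4 bp
  [127,134): 7 bp
  [134,139): 5 bp
  [139,147): 8 bp
  [147,161): 14 bp
  [161,166): 5 bp
  [166,173): 7 bp
  [173,183): 10 bp
  [183,192): 9 bp
  [192,203): 11 bp
  [203,208): 5 bp
  [208,211): 3 bp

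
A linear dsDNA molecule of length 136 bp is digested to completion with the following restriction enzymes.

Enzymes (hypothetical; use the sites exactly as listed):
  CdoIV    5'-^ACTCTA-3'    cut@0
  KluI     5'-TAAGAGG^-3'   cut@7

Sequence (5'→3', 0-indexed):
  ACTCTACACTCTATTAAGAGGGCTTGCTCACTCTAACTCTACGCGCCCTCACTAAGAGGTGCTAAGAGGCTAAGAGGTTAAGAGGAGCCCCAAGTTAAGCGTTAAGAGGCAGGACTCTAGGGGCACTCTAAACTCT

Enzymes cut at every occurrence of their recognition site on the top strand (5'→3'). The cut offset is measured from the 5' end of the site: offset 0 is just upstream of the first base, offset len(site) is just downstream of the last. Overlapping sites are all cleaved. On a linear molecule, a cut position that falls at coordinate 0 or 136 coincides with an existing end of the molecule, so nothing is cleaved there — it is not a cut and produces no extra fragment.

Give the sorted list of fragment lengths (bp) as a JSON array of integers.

[4,6,7,8,8,8,10,11,12,14,24,24]

Scan for sites:
  CdoIV (ACTCTA, off=0): starts [0, 7, 29, 35, 113, 124] → cuts [7, 29, 35, 113, 124] (position 0 is a terminus of the linear molecule — no cut)
  KluI (TAAGAGG, off=7): starts [14, 52, 62, 70, 78, 102] → cuts [21, 59, 69, 77, 85, 109]

All cut coordinates (distinct, sorted): [7, 21, 29, 35, 59, 69, 77, 85, 109, 113, 124]

Fragments:
  [0,7): 7 bp
  [7,21): 14 bp
  [21,29): 8 bp
  [29,35): 6 bp
  [35,59): 24 bp
  [59,69): 10 bp
  [69,77): 8 bp
  [77,85): 8 bp
  [85,109): 24 bp
  [109,113): 4 bp
  [113,124): 11 bp
  [124,136): 12 bp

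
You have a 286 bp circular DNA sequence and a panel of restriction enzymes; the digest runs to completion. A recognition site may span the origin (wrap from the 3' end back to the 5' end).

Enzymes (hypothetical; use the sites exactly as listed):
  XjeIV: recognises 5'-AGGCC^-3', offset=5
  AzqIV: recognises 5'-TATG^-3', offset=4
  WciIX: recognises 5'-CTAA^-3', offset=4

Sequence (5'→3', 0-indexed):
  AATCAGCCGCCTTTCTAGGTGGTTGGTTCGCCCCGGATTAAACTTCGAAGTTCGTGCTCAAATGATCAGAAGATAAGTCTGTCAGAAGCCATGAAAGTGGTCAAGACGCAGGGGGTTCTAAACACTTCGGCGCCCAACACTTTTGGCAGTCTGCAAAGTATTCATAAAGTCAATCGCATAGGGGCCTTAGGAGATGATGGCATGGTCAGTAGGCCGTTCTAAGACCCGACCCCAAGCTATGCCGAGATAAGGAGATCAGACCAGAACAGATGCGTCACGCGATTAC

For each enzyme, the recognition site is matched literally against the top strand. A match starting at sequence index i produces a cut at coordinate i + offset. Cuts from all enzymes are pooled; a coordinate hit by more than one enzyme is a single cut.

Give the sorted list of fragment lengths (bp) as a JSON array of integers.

Per-enzyme occurrences:
  XjeIV AGGCC/5: at [210] ⇒ [215]
  AzqIV TATG/4: at [237] ⇒ [241]
  WciIX CTAA/4: at [117, 218] ⇒ [121, 222]

Pooled cuts: [121, 215, 222, 241]

Fragments:
  121→215: 94 bp
  215→222: 7 bp
  222→241: 19 bp
  241→121 (wrap): 286-241+121 = 166 bp

[7,19,94,166]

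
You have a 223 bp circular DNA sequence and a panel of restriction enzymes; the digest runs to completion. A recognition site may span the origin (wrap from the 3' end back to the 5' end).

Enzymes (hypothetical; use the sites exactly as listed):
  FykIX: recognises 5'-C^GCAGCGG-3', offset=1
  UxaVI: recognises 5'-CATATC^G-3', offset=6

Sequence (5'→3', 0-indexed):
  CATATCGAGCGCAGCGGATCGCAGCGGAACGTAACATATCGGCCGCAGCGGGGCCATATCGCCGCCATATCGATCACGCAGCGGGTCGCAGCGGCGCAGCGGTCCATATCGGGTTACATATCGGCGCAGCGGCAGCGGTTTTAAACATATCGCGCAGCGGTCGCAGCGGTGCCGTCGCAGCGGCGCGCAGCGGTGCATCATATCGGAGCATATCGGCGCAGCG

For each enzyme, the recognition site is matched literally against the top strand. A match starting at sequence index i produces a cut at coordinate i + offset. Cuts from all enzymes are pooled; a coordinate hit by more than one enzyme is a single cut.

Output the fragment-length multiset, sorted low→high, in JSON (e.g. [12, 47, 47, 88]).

Per-enzyme occurrences:
  FykIX CGCAGCGG/1: at [9, 19, 43, 76, 86, 94, 124, 152, 161, 175, 185] ⇒ [10, 20, 44, 77, 87, 95, 125, 153, 162, 176, 186]
  UxaVI CATATCG/6: at [0, 34, 54, 65, 104, 116, 145, 198, 208] ⇒ [6, 40, 60, 71, 110, 122, 151, 204, 214]

Pooled cuts: [6, 10, 20, 40, 44, 60, 71, 77, 87, 95, 110, 122, 125, 151, 153, 162, 176, 186, 204, 214]

Fragments:
  6→10: 4 bp
  10→20: 10 bp
  20→40: 20 bp
  40→44: 4 bp
  44→60: 16 bp
  60→71: 11 bp
  71→77: 6 bp
  77→87: 10 bp
  87→95: 8 bp
  95→110: 15 bp
  110→122: 12 bp
  122→125: 3 bp
  125→151: 26 bp
  151→153: 2 bp
  153→162: 9 bp
  162→176: 14 bp
  176→186: 10 bp
  186→204: 18 bp
  204→214: 10 bp
  214→6 (wrap): 223-214+6 = 15 bp

[2,3,4,4,6,8,9,10,10,10,10,11,12,14,15,15,16,18,20,26]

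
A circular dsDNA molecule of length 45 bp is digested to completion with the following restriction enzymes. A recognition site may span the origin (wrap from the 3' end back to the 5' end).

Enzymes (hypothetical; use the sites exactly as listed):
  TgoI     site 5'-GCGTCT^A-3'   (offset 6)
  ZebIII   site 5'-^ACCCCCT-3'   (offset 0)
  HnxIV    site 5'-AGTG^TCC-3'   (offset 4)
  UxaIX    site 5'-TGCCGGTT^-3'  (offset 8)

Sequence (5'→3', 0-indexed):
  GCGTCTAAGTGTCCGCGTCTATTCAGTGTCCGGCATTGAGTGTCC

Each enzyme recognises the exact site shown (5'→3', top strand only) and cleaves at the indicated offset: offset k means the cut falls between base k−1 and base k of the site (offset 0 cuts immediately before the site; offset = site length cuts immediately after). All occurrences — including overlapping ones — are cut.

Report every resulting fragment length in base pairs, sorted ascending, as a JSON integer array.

Site scan:
  TgoI (GCGTCTA, off=6): starts [0, 14] → cuts [6, 20]
  ZebIII (ACCCCCT, off=0): no sites
  HnxIV (AGTGTCC, off=4): starts [7, 24, 38] → cuts [11, 28, 42]
  UxaIX (TGCCGGTT, off=8): no sites

All cut coordinates (distinct, sorted): [6, 11, 20, 28, 42]

Fragment lengths:
  6→11: 5 bp
  11→20: 9 bp
  20→28: 8 bp
  28→42: 14 bp
  42→6 (wrap): 45-42+6 = 9 bp

[5,8,9,9,14]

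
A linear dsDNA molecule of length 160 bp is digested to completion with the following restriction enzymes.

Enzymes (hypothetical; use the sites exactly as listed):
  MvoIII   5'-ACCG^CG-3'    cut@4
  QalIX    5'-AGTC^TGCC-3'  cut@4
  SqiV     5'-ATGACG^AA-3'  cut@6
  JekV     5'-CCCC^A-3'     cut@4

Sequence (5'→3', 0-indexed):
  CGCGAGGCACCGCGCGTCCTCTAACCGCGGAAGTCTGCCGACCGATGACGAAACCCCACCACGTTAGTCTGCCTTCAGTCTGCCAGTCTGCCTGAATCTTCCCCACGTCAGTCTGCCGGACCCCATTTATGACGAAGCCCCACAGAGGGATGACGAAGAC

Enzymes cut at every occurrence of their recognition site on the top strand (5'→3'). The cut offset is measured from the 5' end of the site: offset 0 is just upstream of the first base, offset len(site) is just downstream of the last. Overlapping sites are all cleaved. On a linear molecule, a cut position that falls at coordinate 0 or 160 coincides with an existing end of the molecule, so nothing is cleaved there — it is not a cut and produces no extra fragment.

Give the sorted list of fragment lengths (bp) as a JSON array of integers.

[5,7,7,8,8,9,10,11,11,12,12,14,15,15,16]

Scan for sites:
  MvoIII (ACCGCG, off=4): starts [8, 23] → cuts [12, 27]
  QalIX (AGTCTGCC, off=4): starts [31, 65, 76, 84, 109] → cuts [35, 69, 80, 88, 113]
  SqiV (ATGACGAA, off=6): starts [44, 128, 149] → cuts [50, 134, 155]
  JekV (CCCCA, off=4): starts [53, 100, 120, 137] → cuts [57, 104, 124, 141]

All cut coordinates (distinct, sorted): [12, 27, 35, 50, 57, 69, 80, 88, 104, 113, 124, 134, 141, 155]

Fragments:
  [0,12): 12 bp
  [12,27): 15 bp
  [27,35): 8 bp
  [35,50): 15 bp
  [50,57): 7 bp
  [57,69): 12 bp
  [69,80): 11 bp
  [80,88): 8 bp
  [88,104): 16 bp
  [104,113): 9 bp
  [113,124): 11 bp
  [124,134): 10 bp
  [134,141): 7 bp
  [141,155): 14 bp
  [155,160): 5 bp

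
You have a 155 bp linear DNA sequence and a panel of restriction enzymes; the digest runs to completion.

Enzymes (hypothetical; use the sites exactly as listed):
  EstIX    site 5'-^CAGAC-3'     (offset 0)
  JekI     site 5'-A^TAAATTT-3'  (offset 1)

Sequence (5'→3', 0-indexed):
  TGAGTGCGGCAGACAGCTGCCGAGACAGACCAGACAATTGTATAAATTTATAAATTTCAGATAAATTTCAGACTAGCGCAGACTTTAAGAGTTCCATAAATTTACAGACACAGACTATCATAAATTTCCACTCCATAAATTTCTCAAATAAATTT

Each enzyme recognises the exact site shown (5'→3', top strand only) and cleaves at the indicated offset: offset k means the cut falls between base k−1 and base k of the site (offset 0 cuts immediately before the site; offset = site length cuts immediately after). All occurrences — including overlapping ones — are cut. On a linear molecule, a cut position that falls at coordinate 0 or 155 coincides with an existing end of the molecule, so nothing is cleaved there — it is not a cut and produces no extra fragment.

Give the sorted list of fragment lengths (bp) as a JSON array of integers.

Per-enzyme occurrences:
  EstIX CAGAC/0: at [9, 25, 30, 68, 78, 104, 110] ⇒ [9, 25, 30, 68, 78, 104, 110]
  JekI ATAAATTT/1: at [41, 49, 60, 95, 119, 134, 147] ⇒ [42, 50, 61, 96, 120, 135, 148]

Pooled cuts: [9, 25, 30, 42, 50, 61, 68, 78, 96, 104, 110, 120, 135, 148]

Fragments:
  [0,9): 9 bp
  [9,25): 16 bp
  [25,30): 5 bp
  [30,42): 12 bp
  [42,50): 8 bp
  [50,61): 11 bp
  [61,68): 7 bp
  [68,78): 10 bp
  [78,96): 18 bp
  [96,104): 8 bp
  [104,110): 6 bp
  [110,120): 10 bp
  [120,135): 15 bp
  [135,148): 13 bp
  [148,155): 7 bp

[5,6,7,7,8,8,9,10,10,11,12,13,15,16,18]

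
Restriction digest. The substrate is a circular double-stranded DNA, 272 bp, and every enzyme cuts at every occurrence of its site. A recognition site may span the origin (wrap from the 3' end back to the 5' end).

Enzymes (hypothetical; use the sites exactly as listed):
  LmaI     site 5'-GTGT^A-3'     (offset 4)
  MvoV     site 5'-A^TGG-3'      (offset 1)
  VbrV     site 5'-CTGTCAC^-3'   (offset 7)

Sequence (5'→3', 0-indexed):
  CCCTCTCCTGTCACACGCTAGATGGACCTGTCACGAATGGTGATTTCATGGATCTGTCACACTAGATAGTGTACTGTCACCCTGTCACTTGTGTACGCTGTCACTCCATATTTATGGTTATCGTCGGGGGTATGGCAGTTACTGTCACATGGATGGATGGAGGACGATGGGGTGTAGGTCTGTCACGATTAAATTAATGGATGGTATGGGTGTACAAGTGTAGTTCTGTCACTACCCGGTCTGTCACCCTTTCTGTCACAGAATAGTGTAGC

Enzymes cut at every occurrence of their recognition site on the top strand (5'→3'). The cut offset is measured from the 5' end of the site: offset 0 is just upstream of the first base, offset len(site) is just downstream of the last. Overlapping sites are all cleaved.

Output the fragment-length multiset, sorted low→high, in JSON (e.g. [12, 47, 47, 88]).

[1,3,4,4,4,5,6,7,8,8,8,8,8,10,10,10,10,11,11,11,11,12,12,12,12,15,16,17,18]

Scan for sites:
  LmaI GTGTA/4: at [68, 90, 171, 209, 217, 265] ⇒ [72, 94, 175, 213, 221, 269]
  MvoV ATGG/1: at [21, 36, 47, 113, 131, 148, 152, 156, 166, 196, 200, 205] ⇒ [22, 37, 48, 114, 132, 149, 153, 157, 167, 197, 201, 206]
  VbrV CTGTCAC/7: at [7, 27, 53, 73, 81, 97, 141, 179, 225, 240, 252] ⇒ [14, 34, 60, 80, 88, 104, 148, 186, 232, 247, 259]

All cut coordinates (distinct, sorted): [14, 22, 34, 37, 48, 60, 72, 80, 88, 94, 104, 114, 132, 148, 149, 153, 157, 167, 175, 186, 197, 201, 206, 213, 221, 232, 247, 259, 269]

Fragment lengths:
  14→22: 8 bp
  22→34: 12 bp
  34→37: 3 bp
  37→48: 11 bp
  48→60: 12 bp
  60→72: 12 bp
  72→80: 8 bp
  80→88: 8 bp
  88→94: 6 bp
  94→104: 10 bp
  104→114: 10 bp
  114→132: 18 bp
  132→148: 16 bp
  148→149: 1 bp
  149→153: 4 bp
  153→157: 4 bp
  157→167: 10 bp
  167→175: 8 bp
  175→186: 11 bp
  186→197: 11 bp
  197→201: 4 bp
  201→206: 5 bp
  206→213: 7 bp
  213→221: 8 bp
  221→232: 11 bp
  232→247: 15 bp
  247→259: 12 bp
  259→269: 10 bp
  269→14 (wrap): 272-269+14 = 17 bp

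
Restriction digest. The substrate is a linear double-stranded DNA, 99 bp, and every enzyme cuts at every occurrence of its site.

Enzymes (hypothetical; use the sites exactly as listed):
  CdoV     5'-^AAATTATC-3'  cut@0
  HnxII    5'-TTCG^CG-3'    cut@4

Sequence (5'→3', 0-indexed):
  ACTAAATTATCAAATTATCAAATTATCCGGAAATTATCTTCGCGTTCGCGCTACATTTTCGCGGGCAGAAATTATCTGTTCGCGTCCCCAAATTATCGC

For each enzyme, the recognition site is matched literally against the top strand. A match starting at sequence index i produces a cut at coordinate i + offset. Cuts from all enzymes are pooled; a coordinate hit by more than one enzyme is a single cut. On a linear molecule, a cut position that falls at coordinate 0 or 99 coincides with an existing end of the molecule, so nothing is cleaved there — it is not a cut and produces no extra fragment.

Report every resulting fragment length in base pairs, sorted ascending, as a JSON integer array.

Per-enzyme occurrences:
  CdoV (AAATTATC, off=0): starts [3, 11, 19, 30, 68, 89] → cuts [3, 11, 19, 30, 68, 89]
  HnxII (TTCGCG, off=4): starts [38, 44, 57, 78] → cuts [42, 48, 61, 82]

Pooled cuts: [3, 11, 19, 30, 42, 48, 61, 68, 82, 89]

Fragment lengths:
  [0,3): 3 bp
  [3,11): 8 bp
  [11,19): 8 bp
  [19,30): 11 bp
  [30,42): 12 bp
  [42,48): 6 bp
  [48,61): 13 bp
  [61,68): 7 bp
  [68,82): 14 bp
  [82,89): 7 bp
  [89,99): 10 bp

[3,6,7,7,8,8,10,11,12,13,14]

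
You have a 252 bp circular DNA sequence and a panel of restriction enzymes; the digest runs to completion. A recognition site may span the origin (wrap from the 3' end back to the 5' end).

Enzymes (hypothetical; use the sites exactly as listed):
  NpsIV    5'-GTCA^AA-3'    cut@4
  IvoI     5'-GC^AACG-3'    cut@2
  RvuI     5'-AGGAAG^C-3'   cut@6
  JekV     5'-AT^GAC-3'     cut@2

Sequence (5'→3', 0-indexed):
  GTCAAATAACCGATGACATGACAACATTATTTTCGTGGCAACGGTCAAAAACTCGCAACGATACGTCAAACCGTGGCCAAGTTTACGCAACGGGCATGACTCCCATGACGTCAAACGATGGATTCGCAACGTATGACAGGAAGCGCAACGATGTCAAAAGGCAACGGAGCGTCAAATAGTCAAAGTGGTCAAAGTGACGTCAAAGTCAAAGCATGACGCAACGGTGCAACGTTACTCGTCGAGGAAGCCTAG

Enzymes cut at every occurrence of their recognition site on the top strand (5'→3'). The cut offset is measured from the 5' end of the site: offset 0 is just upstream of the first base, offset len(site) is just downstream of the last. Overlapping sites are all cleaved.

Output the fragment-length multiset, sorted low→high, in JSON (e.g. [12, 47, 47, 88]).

Scan for sites:
  NpsIV (GTCAAA, off=4): starts [0, 43, 64, 109, 152, 170, 178, 187, 198, 204] → cuts [4, 47, 68, 113, 156, 174, 182, 191, 202, 208]
  IvoI (GCAACG, off=2): starts [37, 54, 86, 125, 144, 160, 217, 225] → cuts [39, 56, 88, 127, 146, 162, 219, 227]
  RvuI (AGGAAGC, off=6): starts [137, 241] → cuts [143, 247]
  JekV (ATGAC, off=2): starts [12, 17, 95, 104, 132, 212] → cuts [14, 19, 97, 106, 134, 214]

All cut coordinates (distinct, sorted): [4, 14, 19, 39, 47, 56, 68, 88, 97, 106, 113, 127, 134, 143, 146, 156, 162, 174, 182, 191, 202, 208, 214, 219, 227, 247]

Fragment lengths:
  4→14: 10 bp
  14→19: 5 bp
  19→39: 20 bp
  39→47: 8 bp
  47→56: 9 bp
  56→68: 12 bp
  68→88: 20 bp
  88→97: 9 bp
  97→106: 9 bp
  106→113: 7 bp
  113→127: 14 bp
  127→134: 7 bp
  134→143: 9 bp
  143→146: 3 bp
  146→156: 10 bp
  156→162: 6 bp
  162→174: 12 bp
  174→182: 8 bp
  182→191: 9 bp
  191→202: 11 bp
  202→208: 6 bp
  208→214: 6 bp
  214→219: 5 bp
  219→227: 8 bp
  227→247: 20 bp
  247→4 (wrap): 252-247+4 = 9 bp

[3,5,5,6,6,6,7,7,8,8,8,9,9,9,9,9,9,10,10,11,12,12,14,20,20,20]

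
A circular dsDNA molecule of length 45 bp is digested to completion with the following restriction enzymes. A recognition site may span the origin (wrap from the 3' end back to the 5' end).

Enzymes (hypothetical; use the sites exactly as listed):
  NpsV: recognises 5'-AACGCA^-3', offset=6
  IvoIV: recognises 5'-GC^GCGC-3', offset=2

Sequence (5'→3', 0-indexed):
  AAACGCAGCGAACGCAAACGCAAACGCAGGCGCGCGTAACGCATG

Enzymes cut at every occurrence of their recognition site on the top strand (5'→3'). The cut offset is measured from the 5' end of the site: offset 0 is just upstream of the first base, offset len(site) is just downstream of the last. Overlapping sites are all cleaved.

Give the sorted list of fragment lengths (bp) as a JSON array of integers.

[3,6,6,9,9,12]

Scan for sites:
  NpsV (AACGCA, off=6): starts [1, 10, 16, 22, 37] → cuts [7, 16, 22, 28, 43]
  IvoIV (GCGCGC, off=2): starts [29] → cuts [31]

Pooled cuts: [7, 16, 22, 28, 31, 43]

Fragments:
  7→16: 9 bp
  16→22: 6 bp
  22→28: 6 bp
  28→31: 3 bp
  31→43: 12 bp
  43→7 (wrap): 45-43+7 = 9 bp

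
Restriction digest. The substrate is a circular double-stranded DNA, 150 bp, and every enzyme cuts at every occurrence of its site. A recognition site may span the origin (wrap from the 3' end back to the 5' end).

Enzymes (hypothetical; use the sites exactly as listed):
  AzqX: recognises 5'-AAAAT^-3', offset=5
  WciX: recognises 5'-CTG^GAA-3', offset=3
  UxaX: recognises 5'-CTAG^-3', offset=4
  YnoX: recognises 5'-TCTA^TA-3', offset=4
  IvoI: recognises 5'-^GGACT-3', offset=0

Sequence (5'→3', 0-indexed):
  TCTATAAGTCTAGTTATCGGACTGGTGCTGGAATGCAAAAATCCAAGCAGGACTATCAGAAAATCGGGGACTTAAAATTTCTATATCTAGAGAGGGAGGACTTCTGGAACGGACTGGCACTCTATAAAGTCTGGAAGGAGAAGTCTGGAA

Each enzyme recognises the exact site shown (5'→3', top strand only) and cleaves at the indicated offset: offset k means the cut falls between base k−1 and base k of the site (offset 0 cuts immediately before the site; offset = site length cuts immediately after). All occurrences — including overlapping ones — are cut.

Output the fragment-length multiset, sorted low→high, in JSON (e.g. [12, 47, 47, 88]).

[3,4,5,5,7,7,7,7,9,9,9,11,12,12,14,14,15]

Scan for sites:
  AzqX (AAAAT, off=5): starts [37, 59, 73] → cuts [42, 64, 78]
  WciX (CTGGAA, off=3): starts [27, 103, 130, 144] → cuts [30, 106, 133, 147]
  UxaX (CTAG, off=4): starts [9, 86] → cuts [13, 90]
  YnoX (TCTATA, off=4): starts [0, 79, 120] → cuts [4, 83, 124]
  IvoI (GGACT, off=0): starts [18, 49, 67, 97, 110] → cuts [18, 49, 67, 97, 110]

All cut coordinates (distinct, sorted): [4, 13, 18, 30, 42, 49, 64, 67, 78, 83, 90, 97, 106, 110, 124, 133, 147]

Fragment lengths:
  4→13: 9 bp
  13→18: 5 bp
  18→30: 12 bp
  30→42: 12 bp
  42→49: 7 bp
  49→64: 15 bp
  64→67: 3 bp
  67→78: 11 bp
  78→83: 5 bp
  83→90: 7 bp
  90→97: 7 bp
  97→106: 9 bp
  106→110: 4 bp
  110→124: 14 bp
  124→133: 9 bp
  133→147: 14 bp
  147→4 (wrap): 150-147+4 = 7 bp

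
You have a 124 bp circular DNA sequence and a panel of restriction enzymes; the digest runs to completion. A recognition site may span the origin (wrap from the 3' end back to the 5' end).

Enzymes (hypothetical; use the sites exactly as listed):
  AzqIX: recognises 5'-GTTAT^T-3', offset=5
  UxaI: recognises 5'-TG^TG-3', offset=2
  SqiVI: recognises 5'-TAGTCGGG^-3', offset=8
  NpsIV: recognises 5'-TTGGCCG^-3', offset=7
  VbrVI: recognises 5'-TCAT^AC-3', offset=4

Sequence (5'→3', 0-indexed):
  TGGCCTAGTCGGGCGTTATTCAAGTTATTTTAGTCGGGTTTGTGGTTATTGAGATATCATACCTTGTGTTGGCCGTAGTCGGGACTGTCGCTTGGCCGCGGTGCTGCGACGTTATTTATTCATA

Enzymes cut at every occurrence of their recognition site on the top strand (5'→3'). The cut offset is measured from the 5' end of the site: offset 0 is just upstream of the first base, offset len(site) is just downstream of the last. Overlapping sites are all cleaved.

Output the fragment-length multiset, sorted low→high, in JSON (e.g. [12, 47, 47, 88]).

[4,6,6,7,8,9,9,10,11,15,17,22]

Scan for sites:
  AzqIX (GTTATT, off=5): starts [14, 23, 44, 110] → cuts [19, 28, 49, 115]
  UxaI (TGTG, off=2): starts [40, 64] → cuts [42, 66]
  SqiVI (TAGTCGGG, off=8): starts [5, 30, 75] → cuts [13, 38, 83]
  NpsIV (TTGGCCG, off=7): starts [68, 91] → cuts [75, 98]
  VbrVI (TCATAC, off=4): starts [56] → cuts [60]

All cut coordinates (distinct, sorted): [13, 19, 28, 38, 42, 49, 60, 66, 75, 83, 98, 115]

Fragments:
  13→19: 6 bp
  19→28: 9 bp
  28→38: 10 bp
  38→42: 4 bp
  42→49: 7 bp
  49→60: 11 bp
  60→66: 6 bp
  66→75: 9 bp
  75→83: 8 bp
  83→98: 15 bp
  98→115: 17 bp
  115→13 (wrap): 124-115+13 = 22 bp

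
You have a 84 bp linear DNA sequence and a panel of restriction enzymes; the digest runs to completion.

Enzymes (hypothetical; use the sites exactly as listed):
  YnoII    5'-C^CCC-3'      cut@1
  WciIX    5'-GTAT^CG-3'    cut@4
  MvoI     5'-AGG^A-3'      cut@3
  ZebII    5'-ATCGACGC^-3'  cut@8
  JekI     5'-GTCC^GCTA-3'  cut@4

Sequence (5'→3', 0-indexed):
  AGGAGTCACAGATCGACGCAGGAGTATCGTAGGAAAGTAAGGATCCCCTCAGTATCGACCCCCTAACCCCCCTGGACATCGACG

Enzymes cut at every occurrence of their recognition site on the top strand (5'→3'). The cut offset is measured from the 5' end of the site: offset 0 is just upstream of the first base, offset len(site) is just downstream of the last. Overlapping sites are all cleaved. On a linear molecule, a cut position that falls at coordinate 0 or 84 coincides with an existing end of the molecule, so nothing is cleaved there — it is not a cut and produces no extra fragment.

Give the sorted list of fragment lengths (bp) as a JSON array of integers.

[1,1,1,3,3,3,4,5,6,7,9,10,15,16]

Per-enzyme occurrences:
  YnoII (CCCC, off=1): starts [44, 58, 59, 66, 67, 68] → cuts [45, 59, 60, 67, 68, 69]
  WciIX (GTATCG, off=4): starts [23, 51] → cuts [27, 55]
  MvoI (AGGA, off=3): starts [0, 19, 30, 39] → cuts [3, 22, 33, 42]
  ZebII (ATCGACGC, off=8): starts [11] → cuts [19]
  JekI (GTCCGCTA, off=4): no sites

Pooled cuts: [3, 19, 22, 27, 33, 42, 45, 55, 59, 60, 67, 68, 69]

Fragment lengths:
  [0,3): 3 bp
  [3,19): 16 bp
  [19,22): 3 bp
  [22,27): 5 bp
  [27,33): 6 bp
  [33,42): 9 bp
  [42,45): 3 bp
  [45,55): 10 bp
  [55,59): 4 bp
  [59,60): 1 bp
  [60,67): 7 bp
  [67,68): 1 bp
  [68,69): 1 bp
  [69,84): 15 bp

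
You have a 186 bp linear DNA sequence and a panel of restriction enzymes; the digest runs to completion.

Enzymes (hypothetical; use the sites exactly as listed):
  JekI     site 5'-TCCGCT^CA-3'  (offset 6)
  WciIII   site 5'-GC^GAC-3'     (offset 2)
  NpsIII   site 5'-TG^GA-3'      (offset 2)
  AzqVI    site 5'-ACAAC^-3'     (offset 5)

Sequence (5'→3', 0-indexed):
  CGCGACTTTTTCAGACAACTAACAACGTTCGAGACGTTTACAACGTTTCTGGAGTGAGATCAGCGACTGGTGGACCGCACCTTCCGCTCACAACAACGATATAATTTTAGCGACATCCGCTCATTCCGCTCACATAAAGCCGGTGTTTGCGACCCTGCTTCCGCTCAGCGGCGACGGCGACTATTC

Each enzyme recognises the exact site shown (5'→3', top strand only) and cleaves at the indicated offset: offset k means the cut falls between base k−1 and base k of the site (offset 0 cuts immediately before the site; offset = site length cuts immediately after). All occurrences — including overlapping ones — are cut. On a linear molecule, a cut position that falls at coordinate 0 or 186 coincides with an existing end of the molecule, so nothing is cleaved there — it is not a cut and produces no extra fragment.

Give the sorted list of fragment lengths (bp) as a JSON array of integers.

Per-enzyme occurrences:
  JekI (TCCGCTCA, off=6): starts [82, 115, 124, 159] → cuts [88, 121, 130, 165]
  WciIII (GCGAC, off=2): starts [1, 62, 109, 148, 170, 176] → cuts [3, 64, 111, 150, 172, 178]
  NpsIII (TGGA, off=2): starts [49, 70] → cuts [51, 72]
  AzqVI (ACAAC, off=5): starts [14, 21, 39, 89, 92] → cuts [19, 26, 44, 94, 97]

All cut coordinates (distinct, sorted): [3, 19, 26, 44, 51, 64, 72, 88, 94, 97, 111, 121, 130, 150, 165, 172, 178]

Fragments:
  [0,3): 3 bp
  [3,19): 16 bp
  [19,26): 7 bp
  [26,44): 18 bp
  [44,51): 7 bp
  [51,64): 13 bp
  [64,72): 8 bp
  [72,88): 16 bp
  [88,94): 6 bp
  [94,97): 3 bp
  [97,111): 14 bp
  [111,121): 10 bp
  [121,130): 9 bp
  [130,150): 20 bp
  [150,165): 15 bp
  [165,172): 7 bp
  [172,178): 6 bp
  [178,186): 8 bp

[3,3,6,6,7,7,7,8,8,9,10,13,14,15,16,16,18,20]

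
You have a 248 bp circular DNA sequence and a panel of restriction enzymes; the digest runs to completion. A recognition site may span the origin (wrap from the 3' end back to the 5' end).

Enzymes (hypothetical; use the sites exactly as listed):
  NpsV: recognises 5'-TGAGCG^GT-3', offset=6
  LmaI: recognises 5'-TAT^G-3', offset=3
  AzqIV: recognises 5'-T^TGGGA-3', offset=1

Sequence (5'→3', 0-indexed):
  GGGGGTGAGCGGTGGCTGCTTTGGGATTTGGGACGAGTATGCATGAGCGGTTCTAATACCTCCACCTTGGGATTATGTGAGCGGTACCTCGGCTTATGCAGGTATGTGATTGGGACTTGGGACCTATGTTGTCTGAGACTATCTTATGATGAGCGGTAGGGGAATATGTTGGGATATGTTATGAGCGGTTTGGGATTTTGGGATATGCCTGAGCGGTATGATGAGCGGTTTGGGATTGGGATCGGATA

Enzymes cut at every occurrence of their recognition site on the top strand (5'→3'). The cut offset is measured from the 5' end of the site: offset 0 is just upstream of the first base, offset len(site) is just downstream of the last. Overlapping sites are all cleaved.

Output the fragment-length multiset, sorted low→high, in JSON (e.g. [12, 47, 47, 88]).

Per-enzyme occurrences:
  NpsV (TGAGCGGT, off=6): starts [5, 43, 77, 149, 181, 209, 221] → cuts [11, 49, 83, 155, 187, 215, 227]
  LmaI (TATG, off=3): starts [37, 73, 94, 102, 124, 144, 164, 174, 179, 203, 216] → cuts [40, 76, 97, 105, 127, 147, 167, 177, 182, 206, 219]
  AzqIV (TTGGGA, off=1): starts [20, 27, 66, 109, 116, 168, 189, 197, 229, 235] → cuts [21, 28, 67, 110, 117, 169, 190, 198, 230, 236]

Pooled cuts: [11, 21, 28, 40, 49, 67, 76, 83, 97, 105, 110, 117, 127, 147, 155, 167, 169, 177, 182, 187, 190, 198, 206, 215, 219, 227, 230, 236]

Fragments:
  11→21: 10 bp
  21→28: 7 bp
  28→40: 12 bp
  40→49: 9 bp
  49→67: 18 bp
  67→76: 9 bp
  76→83: 7 bp
  83→97: 14 bp
  97→105: 8 bp
  105→110: 5 bp
  110→117: 7 bp
  117→127: 10 bp
  127→147: 20 bp
  147→155: 8 bp
  155→167: 12 bp
  167→169: 2 bp
  169→177: 8 bp
  177→182: 5 bp
  182→187: 5 bp
  187→190: 3 bp
  190→198: 8 bp
  198→206: 8 bp
  206→215: 9 bp
  215→219: 4 bp
  219→227: 8 bp
  227→230: 3 bp
  230→236: 6 bp
  236→11 (wrap): 248-236+11 = 23 bp

[2,3,3,4,5,5,5,6,7,7,7,8,8,8,8,8,8,9,9,9,10,10,12,12,14,18,20,23]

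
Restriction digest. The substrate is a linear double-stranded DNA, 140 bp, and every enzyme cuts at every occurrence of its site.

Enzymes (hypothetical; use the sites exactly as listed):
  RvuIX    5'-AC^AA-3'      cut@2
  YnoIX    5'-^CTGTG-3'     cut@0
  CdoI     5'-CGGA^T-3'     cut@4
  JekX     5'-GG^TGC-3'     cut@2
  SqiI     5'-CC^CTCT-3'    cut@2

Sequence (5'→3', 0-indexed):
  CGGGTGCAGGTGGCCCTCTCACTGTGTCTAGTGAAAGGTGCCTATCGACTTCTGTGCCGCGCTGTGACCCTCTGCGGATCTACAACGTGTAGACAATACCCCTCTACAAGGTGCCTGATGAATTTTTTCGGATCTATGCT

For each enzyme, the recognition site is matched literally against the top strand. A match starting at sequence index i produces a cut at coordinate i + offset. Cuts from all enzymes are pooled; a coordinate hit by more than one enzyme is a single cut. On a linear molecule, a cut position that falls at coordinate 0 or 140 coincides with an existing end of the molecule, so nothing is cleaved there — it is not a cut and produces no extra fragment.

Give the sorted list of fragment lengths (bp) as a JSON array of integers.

Per-enzyme occurrences:
  RvuIX (ACAA, off=2): starts [81, 92, 105] → cuts [83, 94, 107]
  YnoIX (CTGTG, off=0): starts [21, 51, 61] → cuts [21, 51, 61]
  CdoI (CGGAT, off=4): starts [74, 128] → cuts [78, 132]
  JekX (GGTGC, off=2): starts [2, 36, 109] → cuts [4, 38, 111]
  SqiI (CCCTCT, off=2): starts [13, 67, 99] → cuts [15, 69, 101]

Pooled cuts: [4, 15, 21, 38, 51, 61, 69, 78, 83, 94, 101, 107, 111, 132]

Fragments:
  [0,4): 4 bp
  [4,15): 11 bp
  [15,21): 6 bp
  [21,38): 17 bp
  [38,51): 13 bp
  [51,61): 10 bp
  [61,69): 8 bp
  [69,78): 9 bp
  [78,83): 5 bp
  [83,94): 11 bp
  [94,101): 7 bp
  [101,107): 6 bp
  [107,111): 4 bp
  [111,132): 21 bp
  [132,140): 8 bp

[4,4,5,6,6,7,8,8,9,10,11,11,13,17,21]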